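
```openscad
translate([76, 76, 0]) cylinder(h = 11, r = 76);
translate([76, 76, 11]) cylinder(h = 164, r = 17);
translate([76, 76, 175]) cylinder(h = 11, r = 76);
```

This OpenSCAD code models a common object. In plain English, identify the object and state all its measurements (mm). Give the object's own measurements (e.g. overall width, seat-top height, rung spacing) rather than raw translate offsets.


A spool: two coaxial disc flanges of radius 76 mm and thickness 11 mm, joined by a core cylinder of radius 17 mm and height 164 mm. The lower flange rests on z = 0 and the three cylinders share a vertical axis.


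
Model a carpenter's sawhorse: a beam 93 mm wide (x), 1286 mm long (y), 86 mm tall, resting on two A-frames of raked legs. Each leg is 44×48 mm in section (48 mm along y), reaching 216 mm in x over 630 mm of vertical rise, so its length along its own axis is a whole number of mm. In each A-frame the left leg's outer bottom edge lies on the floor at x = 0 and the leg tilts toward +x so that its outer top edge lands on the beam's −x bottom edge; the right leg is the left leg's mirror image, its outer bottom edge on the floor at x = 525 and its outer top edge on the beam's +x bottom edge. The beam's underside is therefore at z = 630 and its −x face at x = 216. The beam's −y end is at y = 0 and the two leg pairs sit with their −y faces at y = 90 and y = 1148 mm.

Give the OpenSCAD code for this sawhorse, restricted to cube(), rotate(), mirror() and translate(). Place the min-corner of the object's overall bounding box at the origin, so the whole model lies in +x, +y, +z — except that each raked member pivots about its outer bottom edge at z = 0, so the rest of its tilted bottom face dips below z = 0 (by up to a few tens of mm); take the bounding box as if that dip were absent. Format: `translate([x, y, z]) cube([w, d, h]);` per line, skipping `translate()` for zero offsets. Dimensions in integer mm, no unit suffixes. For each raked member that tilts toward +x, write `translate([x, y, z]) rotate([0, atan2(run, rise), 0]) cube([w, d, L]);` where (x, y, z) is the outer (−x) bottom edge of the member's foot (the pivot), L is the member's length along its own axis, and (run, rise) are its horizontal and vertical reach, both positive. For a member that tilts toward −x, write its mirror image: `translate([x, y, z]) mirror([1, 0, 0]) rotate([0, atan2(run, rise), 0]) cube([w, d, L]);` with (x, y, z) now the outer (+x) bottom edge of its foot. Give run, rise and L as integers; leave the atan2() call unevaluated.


translate([216, 0, 630]) cube([93, 1286, 86]);
translate([0, 90, 0]) rotate([0, atan2(216, 630), 0]) cube([44, 48, 666]);
translate([525, 90, 0]) mirror([1, 0, 0]) rotate([0, atan2(216, 630), 0]) cube([44, 48, 666]);
translate([0, 1148, 0]) rotate([0, atan2(216, 630), 0]) cube([44, 48, 666]);
translate([525, 1148, 0]) mirror([1, 0, 0]) rotate([0, atan2(216, 630), 0]) cube([44, 48, 666]);


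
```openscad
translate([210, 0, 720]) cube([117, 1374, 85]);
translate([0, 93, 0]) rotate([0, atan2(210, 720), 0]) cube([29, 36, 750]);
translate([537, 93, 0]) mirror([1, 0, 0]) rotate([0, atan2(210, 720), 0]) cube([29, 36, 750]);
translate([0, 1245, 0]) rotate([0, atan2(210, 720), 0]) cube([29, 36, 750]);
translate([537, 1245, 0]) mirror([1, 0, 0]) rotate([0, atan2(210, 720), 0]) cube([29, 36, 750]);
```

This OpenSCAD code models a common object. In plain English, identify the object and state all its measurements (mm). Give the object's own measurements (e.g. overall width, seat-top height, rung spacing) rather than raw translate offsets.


A sawhorse. A 117×1374×85 mm beam (x, y, z) sits on two A-frame leg pairs. Each pair is two raked legs of 29×36 mm section (36 mm along y) splaying symmetrically in x. Each leg rises 720 mm vertically over 210 mm of horizontal reach and is 750 mm long along its own axis. Every leg's outer bottom edge rests on the floor and its outer top edge meets a bottom edge of the beam — the left legs (tilting toward +x) meet the beam's −x bottom edge, the right legs (their mirror images, tilting toward −x) meet its +x bottom edge — so the leg tops tuck under the beam, the beam's underside is 720 mm above the floor, and the feet are 537 mm apart outside-to-outside with the beam centred between them. The two leg pairs are set in 93 mm from either end of the beam.


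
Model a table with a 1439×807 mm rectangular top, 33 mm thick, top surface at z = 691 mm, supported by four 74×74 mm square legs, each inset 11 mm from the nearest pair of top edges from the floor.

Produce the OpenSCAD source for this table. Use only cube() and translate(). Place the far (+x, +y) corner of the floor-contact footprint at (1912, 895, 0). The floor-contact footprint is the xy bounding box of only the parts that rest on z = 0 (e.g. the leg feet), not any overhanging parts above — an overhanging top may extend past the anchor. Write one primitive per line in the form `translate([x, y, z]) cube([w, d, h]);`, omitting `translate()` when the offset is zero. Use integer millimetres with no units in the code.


translate([484, 99, 658]) cube([1439, 807, 33]);
translate([495, 110, 0]) cube([74, 74, 658]);
translate([1838, 110, 0]) cube([74, 74, 658]);
translate([495, 821, 0]) cube([74, 74, 658]);
translate([1838, 821, 0]) cube([74, 74, 658]);


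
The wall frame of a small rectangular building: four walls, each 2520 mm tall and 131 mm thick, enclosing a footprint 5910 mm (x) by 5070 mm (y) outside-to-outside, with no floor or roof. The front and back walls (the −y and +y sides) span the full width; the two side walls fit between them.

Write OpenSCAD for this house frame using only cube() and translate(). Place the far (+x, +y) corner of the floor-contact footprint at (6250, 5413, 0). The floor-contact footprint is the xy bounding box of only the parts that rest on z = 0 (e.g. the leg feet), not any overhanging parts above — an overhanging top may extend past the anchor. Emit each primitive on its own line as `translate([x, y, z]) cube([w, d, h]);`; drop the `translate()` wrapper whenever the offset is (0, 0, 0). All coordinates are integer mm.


translate([340, 343, 0]) cube([5910, 131, 2520]);
translate([340, 5282, 0]) cube([5910, 131, 2520]);
translate([340, 474, 0]) cube([131, 4808, 2520]);
translate([6119, 474, 0]) cube([131, 4808, 2520]);


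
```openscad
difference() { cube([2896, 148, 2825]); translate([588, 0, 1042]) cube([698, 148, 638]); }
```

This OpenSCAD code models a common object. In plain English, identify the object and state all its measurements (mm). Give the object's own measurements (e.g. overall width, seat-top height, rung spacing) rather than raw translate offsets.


A wall 2896 mm long (x), 148 mm thick (y), 2825 mm tall, with a rectangular window opening cut through it. The opening is 698 mm wide and 638 mm tall; its sill is at z = 1042 mm and its near (−x) edge is 588 mm from the wall's −x end. The opening passes through the full wall thickness.


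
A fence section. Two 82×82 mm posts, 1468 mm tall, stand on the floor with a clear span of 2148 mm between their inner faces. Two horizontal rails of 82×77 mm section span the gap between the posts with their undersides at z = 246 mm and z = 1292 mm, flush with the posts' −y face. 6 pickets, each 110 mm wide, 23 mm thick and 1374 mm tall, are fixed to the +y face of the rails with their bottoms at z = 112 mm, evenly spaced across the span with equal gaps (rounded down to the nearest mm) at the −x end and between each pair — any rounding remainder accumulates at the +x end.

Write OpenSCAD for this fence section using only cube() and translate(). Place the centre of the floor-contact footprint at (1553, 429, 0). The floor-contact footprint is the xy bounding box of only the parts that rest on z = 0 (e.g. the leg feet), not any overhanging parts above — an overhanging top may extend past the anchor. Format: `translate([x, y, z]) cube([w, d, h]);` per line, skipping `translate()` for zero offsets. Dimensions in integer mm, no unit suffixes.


translate([397, 388, 0]) cube([82, 82, 1468]);
translate([2627, 388, 0]) cube([82, 82, 1468]);
translate([479, 388, 246]) cube([2148, 82, 77]);
translate([479, 388, 1292]) cube([2148, 82, 77]);
translate([691, 470, 112]) cube([110, 23, 1374]);
translate([1013, 470, 112]) cube([110, 23, 1374]);
translate([1335, 470, 112]) cube([110, 23, 1374]);
translate([1657, 470, 112]) cube([110, 23, 1374]);
translate([1979, 470, 112]) cube([110, 23, 1374]);
translate([2301, 470, 112]) cube([110, 23, 1374]);


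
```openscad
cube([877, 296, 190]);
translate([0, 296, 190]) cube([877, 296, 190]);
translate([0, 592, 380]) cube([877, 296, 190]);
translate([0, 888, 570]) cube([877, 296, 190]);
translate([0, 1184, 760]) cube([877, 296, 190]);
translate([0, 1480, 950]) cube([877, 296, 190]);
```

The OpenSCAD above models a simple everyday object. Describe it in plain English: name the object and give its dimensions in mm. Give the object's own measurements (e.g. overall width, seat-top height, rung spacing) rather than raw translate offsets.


A straight staircase of 6 solid steps. Each step is 877 mm wide (x), 296 mm deep (y, the going) and 190 mm tall (the rise). The first step rests on the floor; each subsequent step sits one going further in +y and one rise higher in +z, directly behind and above the previous step with no overlap.


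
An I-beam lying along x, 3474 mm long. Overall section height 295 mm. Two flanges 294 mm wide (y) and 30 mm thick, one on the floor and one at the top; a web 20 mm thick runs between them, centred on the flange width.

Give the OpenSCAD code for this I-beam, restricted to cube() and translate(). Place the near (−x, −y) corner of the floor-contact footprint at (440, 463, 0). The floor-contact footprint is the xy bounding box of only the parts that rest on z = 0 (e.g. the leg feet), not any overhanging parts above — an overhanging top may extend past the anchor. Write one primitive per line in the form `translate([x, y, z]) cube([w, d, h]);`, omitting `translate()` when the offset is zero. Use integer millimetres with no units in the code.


translate([440, 463, 0]) cube([3474, 294, 30]);
translate([440, 600, 30]) cube([3474, 20, 235]);
translate([440, 463, 265]) cube([3474, 294, 30]);


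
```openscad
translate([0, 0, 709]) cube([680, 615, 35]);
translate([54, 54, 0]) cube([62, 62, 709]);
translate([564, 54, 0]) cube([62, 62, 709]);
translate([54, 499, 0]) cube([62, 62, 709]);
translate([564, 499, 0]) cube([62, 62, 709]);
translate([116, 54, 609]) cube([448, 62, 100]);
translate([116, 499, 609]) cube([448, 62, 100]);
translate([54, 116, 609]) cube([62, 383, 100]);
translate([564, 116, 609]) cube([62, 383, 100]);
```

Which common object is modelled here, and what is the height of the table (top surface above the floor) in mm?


A table. The table height is 744 mm.

A 680×615×35 slab sits at z = 709 on four 62 mm square posts — a table. The top surface is at 709 + 35 = 744 mm.


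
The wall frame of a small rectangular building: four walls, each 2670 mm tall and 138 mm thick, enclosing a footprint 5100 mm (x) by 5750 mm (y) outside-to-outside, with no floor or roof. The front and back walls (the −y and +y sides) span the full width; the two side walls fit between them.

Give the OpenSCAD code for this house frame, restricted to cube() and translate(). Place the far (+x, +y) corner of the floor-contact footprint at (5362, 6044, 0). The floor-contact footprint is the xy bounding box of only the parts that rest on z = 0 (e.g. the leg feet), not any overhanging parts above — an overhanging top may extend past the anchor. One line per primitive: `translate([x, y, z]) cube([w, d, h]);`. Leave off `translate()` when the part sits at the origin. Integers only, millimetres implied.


translate([262, 294, 0]) cube([5100, 138, 2670]);
translate([262, 5906, 0]) cube([5100, 138, 2670]);
translate([262, 432, 0]) cube([138, 5474, 2670]);
translate([5224, 432, 0]) cube([138, 5474, 2670]);


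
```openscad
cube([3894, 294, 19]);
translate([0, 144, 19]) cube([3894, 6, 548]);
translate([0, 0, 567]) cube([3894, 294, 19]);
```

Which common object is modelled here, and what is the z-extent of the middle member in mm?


An I-beam. The web height is 548 mm.

Two wide flanges with a thin centred web — an I-beam. Overall 586 mm minus two 19 mm flanges gives a web of 586 − 2·19 = 548 mm.


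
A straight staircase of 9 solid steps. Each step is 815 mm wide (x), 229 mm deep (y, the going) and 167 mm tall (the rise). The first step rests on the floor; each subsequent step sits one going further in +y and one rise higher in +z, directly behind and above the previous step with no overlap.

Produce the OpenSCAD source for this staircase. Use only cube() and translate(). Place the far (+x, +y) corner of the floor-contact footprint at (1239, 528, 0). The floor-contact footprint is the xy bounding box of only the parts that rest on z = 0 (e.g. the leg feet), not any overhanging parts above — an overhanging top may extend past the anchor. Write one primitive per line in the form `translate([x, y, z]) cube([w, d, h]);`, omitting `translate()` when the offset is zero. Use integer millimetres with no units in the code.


translate([424, 299, 0]) cube([815, 229, 167]);
translate([424, 528, 167]) cube([815, 229, 167]);
translate([424, 757, 334]) cube([815, 229, 167]);
translate([424, 986, 501]) cube([815, 229, 167]);
translate([424, 1215, 668]) cube([815, 229, 167]);
translate([424, 1444, 835]) cube([815, 229, 167]);
translate([424, 1673, 1002]) cube([815, 229, 167]);
translate([424, 1902, 1169]) cube([815, 229, 167]);
translate([424, 2131, 1336]) cube([815, 229, 167]);


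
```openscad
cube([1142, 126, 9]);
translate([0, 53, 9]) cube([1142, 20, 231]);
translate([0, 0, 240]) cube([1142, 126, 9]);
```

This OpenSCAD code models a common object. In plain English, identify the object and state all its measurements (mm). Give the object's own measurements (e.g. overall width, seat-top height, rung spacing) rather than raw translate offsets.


An I-beam lying along x, 1142 mm long. Overall section height 249 mm. Two flanges 126 mm wide (y) and 9 mm thick, one on the floor and one at the top; a web 20 mm thick runs between them, centred on the flange width.


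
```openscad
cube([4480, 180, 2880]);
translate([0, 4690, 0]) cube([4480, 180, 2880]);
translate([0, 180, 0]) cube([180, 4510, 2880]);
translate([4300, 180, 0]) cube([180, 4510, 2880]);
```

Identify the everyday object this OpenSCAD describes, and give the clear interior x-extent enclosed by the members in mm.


A house (or room) frame. The interior width is 4120 mm.

Four 2880 mm walls enclosing a rectangle with no floor or roof — a room or house frame. Outside width is 4480 mm and wall thickness is 180 mm, so the interior width is 4480 − 2 × 180 = 4120 mm.


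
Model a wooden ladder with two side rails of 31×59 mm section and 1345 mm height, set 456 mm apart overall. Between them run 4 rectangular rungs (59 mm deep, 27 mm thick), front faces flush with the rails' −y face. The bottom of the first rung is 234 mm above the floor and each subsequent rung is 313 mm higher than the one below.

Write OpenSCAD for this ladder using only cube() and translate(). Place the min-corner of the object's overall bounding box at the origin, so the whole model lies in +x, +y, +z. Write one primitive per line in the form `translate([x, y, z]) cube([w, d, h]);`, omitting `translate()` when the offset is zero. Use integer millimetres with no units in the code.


cube([31, 59, 1345]);
translate([425, 0, 0]) cube([31, 59, 1345]);
translate([31, 0, 234]) cube([394, 59, 27]);
translate([31, 0, 547]) cube([394, 59, 27]);
translate([31, 0, 860]) cube([394, 59, 27]);
translate([31, 0, 1173]) cube([394, 59, 27]);


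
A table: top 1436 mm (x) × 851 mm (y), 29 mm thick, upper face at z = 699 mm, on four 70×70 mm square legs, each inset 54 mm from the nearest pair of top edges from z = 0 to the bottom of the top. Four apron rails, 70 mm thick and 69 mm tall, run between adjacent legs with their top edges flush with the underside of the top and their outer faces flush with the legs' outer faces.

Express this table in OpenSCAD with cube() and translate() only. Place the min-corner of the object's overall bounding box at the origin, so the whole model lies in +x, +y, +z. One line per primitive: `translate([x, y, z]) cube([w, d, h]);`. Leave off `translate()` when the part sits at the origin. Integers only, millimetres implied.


translate([0, 0, 670]) cube([1436, 851, 29]);
translate([54, 54, 0]) cube([70, 70, 670]);
translate([1312, 54, 0]) cube([70, 70, 670]);
translate([54, 727, 0]) cube([70, 70, 670]);
translate([1312, 727, 0]) cube([70, 70, 670]);
translate([124, 54, 601]) cube([1188, 70, 69]);
translate([124, 727, 601]) cube([1188, 70, 69]);
translate([54, 124, 601]) cube([70, 603, 69]);
translate([1312, 124, 601]) cube([70, 603, 69]);


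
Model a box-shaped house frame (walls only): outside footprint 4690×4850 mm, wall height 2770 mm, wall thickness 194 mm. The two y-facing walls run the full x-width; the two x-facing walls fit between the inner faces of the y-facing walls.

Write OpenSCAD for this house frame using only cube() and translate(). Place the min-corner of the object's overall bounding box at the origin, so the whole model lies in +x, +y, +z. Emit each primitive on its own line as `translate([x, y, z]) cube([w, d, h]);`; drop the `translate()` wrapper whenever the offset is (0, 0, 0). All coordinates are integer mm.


cube([4690, 194, 2770]);
translate([0, 4656, 0]) cube([4690, 194, 2770]);
translate([0, 194, 0]) cube([194, 4462, 2770]);
translate([4496, 194, 0]) cube([194, 4462, 2770]);


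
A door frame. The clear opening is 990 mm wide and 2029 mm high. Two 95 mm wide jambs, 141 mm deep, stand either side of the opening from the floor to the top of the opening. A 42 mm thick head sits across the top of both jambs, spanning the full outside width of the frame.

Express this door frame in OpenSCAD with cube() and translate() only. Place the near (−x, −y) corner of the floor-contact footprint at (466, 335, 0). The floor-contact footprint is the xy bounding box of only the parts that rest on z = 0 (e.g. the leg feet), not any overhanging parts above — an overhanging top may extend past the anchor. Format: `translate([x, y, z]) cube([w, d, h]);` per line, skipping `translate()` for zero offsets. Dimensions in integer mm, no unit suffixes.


translate([466, 335, 0]) cube([95, 141, 2029]);
translate([1551, 335, 0]) cube([95, 141, 2029]);
translate([466, 335, 2029]) cube([1180, 141, 42]);


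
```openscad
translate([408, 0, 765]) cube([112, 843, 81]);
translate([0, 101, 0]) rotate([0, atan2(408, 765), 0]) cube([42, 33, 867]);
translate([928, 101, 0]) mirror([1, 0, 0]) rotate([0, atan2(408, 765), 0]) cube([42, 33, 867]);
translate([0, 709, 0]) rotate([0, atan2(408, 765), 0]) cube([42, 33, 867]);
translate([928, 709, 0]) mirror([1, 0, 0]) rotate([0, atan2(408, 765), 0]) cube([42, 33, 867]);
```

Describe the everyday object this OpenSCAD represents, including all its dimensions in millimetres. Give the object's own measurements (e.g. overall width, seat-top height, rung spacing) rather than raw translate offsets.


A sawhorse. A 112×843×81 mm beam (x, y, z) sits on two A-frame leg pairs. Each pair is two raked legs of 42×33 mm section (33 mm along y) splaying symmetrically in x. Each leg rises 765 mm vertically over 408 mm of horizontal reach and is 867 mm long along its own axis. Every leg's outer bottom edge rests on the floor and its outer top edge meets a bottom edge of the beam — the left legs (tilting toward +x) meet the beam's −x bottom edge, the right legs (their mirror images, tilting toward −x) meet its +x bottom edge — so the leg tops tuck under the beam, the beam's underside is 765 mm above the floor, and the feet are 928 mm apart outside-to-outside with the beam centred between them. The two leg pairs are set in 101 mm from either end of the beam.


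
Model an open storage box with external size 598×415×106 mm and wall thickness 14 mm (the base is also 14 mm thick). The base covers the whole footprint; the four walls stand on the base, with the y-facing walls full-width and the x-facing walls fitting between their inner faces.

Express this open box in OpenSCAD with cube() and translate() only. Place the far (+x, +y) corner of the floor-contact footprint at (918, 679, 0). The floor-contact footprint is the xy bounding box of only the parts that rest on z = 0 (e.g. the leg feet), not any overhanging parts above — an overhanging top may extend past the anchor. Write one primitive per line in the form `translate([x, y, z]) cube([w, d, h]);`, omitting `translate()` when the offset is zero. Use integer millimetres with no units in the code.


translate([320, 264, 0]) cube([598, 415, 14]);
translate([320, 264, 14]) cube([598, 14, 92]);
translate([320, 665, 14]) cube([598, 14, 92]);
translate([320, 278, 14]) cube([14, 387, 92]);
translate([904, 278, 14]) cube([14, 387, 92]);


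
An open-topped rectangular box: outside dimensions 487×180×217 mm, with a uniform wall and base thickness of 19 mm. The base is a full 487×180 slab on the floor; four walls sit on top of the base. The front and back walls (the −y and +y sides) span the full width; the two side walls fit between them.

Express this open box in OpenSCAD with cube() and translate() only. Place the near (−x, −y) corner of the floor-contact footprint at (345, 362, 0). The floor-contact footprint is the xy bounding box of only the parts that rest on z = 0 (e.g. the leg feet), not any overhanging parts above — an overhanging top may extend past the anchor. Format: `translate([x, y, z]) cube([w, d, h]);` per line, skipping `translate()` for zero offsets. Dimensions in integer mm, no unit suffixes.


translate([345, 362, 0]) cube([487, 180, 19]);
translate([345, 362, 19]) cube([487, 19, 198]);
translate([345, 523, 19]) cube([487, 19, 198]);
translate([345, 381, 19]) cube([19, 142, 198]);
translate([813, 381, 19]) cube([19, 142, 198]);


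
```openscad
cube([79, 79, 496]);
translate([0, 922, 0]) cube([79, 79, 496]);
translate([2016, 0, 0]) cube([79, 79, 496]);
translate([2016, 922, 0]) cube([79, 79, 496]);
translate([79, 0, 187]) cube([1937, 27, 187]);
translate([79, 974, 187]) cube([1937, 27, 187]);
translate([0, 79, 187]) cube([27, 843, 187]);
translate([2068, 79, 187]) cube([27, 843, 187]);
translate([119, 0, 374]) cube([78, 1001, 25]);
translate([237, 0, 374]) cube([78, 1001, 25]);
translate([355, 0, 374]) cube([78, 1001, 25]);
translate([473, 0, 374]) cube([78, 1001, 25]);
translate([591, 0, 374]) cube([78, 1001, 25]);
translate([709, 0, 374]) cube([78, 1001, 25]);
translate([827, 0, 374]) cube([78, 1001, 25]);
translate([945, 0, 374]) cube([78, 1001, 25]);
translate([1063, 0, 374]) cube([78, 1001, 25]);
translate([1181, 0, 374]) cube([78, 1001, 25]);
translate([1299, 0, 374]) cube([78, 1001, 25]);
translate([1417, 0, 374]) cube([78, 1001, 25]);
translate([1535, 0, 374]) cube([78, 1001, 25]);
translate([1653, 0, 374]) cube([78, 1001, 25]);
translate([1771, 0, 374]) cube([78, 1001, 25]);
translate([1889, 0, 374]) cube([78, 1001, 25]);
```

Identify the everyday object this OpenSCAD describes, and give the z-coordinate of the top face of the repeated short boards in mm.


A bed frame. The slat-top height is 399 mm.

Four posts, four rails, and a row of slats — a bed frame. Slats sit on the rails at z = 187 + 187 = 374; with slat thickness 25, the top is 399 mm.


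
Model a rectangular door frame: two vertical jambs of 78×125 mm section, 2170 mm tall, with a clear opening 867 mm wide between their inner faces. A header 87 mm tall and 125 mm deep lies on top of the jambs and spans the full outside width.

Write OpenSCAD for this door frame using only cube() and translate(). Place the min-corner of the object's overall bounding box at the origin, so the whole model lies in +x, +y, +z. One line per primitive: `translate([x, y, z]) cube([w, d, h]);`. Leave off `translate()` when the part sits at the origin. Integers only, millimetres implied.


cube([78, 125, 2170]);
translate([945, 0, 0]) cube([78, 125, 2170]);
translate([0, 0, 2170]) cube([1023, 125, 87]);


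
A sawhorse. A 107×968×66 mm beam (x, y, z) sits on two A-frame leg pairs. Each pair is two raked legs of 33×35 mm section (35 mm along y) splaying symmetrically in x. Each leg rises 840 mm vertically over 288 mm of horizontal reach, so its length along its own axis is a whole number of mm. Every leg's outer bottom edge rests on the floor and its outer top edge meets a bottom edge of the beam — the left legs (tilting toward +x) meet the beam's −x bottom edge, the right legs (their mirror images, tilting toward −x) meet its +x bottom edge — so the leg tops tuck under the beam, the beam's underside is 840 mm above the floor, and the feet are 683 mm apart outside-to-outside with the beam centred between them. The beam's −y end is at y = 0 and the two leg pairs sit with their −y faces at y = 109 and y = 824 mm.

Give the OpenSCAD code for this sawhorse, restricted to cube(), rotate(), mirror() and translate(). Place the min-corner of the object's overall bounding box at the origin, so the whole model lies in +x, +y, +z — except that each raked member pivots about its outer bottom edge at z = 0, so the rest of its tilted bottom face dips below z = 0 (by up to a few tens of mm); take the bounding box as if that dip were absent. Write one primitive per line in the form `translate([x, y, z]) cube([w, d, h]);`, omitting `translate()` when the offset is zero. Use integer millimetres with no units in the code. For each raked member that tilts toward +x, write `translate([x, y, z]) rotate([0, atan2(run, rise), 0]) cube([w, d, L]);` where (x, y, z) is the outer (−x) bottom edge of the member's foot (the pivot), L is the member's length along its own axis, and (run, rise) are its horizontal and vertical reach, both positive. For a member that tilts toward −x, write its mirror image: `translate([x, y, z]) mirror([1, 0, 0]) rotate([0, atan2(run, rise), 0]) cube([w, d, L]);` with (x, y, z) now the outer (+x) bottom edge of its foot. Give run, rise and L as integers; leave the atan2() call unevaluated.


// leg length = √(288² + 840²) = 888
// right-leg outer foot x = 2·288 + 107 = 683
// beam min-corner = (288, 0, 840)
translate([288, 0, 840]) cube([107, 968, 66]);
translate([0, 109, 0]) rotate([0, atan2(288, 840), 0]) cube([33, 35, 888]);
translate([683, 109, 0]) mirror([1, 0, 0]) rotate([0, atan2(288, 840), 0]) cube([33, 35, 888]);
translate([0, 824, 0]) rotate([0, atan2(288, 840), 0]) cube([33, 35, 888]);
translate([683, 824, 0]) mirror([1, 0, 0]) rotate([0, atan2(288, 840), 0]) cube([33, 35, 888]);


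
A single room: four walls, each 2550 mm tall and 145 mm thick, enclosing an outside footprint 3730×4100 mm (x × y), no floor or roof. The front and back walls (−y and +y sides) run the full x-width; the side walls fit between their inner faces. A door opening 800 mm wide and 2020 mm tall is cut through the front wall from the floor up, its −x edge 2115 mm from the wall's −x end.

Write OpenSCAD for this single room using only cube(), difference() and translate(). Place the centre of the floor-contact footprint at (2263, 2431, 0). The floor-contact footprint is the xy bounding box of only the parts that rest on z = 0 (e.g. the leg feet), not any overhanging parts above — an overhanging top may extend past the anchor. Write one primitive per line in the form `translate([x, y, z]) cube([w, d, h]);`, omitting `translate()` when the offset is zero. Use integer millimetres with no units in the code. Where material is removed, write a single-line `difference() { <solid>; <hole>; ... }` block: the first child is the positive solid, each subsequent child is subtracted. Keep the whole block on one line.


difference() { translate([398, 381, 0]) cube([3730, 145, 2550]); translate([2513, 381, 0]) cube([800, 145, 2020]); }
translate([398, 4336, 0]) cube([3730, 145, 2550]);
translate([398, 526, 0]) cube([145, 3810, 2550]);
translate([3983, 526, 0]) cube([145, 3810, 2550]);


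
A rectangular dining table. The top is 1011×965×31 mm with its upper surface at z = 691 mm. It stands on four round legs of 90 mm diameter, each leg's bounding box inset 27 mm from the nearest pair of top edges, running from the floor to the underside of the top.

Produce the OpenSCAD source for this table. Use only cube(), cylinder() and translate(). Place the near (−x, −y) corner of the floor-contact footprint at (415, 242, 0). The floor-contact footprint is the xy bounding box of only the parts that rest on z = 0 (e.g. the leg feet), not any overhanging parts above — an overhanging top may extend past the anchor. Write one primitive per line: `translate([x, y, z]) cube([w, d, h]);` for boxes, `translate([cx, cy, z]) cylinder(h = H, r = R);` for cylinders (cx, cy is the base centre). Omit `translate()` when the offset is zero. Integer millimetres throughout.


translate([388, 215, 660]) cube([1011, 965, 31]);
translate([460, 287, 0]) cylinder(h = 660, r = 45);
translate([1327, 287, 0]) cylinder(h = 660, r = 45);
translate([460, 1108, 0]) cylinder(h = 660, r = 45);
translate([1327, 1108, 0]) cylinder(h = 660, r = 45);


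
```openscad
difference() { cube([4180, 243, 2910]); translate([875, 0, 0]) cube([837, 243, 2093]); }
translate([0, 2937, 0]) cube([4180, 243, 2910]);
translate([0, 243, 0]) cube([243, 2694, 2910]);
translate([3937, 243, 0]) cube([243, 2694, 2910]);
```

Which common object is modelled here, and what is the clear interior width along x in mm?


A single room. The interior width is 3694 mm.

Four walls enclosing a rectangle with a door in the front wall — a room. Outside width 4180 minus two 243 mm walls gives 3694 mm.


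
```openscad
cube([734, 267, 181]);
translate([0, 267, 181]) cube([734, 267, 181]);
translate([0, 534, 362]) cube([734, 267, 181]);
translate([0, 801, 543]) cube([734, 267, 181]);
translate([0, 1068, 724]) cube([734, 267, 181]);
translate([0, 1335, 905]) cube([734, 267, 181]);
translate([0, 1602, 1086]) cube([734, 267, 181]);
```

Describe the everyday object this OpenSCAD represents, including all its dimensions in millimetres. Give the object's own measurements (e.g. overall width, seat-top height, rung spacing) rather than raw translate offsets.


A straight staircase of 7 solid steps. Each step is 734 mm wide (x), 267 mm deep (y, the going) and 181 mm tall (the rise). The first step rests on the floor; each subsequent step sits one going further in +y and one rise higher in +z, directly behind and above the previous step with no overlap.


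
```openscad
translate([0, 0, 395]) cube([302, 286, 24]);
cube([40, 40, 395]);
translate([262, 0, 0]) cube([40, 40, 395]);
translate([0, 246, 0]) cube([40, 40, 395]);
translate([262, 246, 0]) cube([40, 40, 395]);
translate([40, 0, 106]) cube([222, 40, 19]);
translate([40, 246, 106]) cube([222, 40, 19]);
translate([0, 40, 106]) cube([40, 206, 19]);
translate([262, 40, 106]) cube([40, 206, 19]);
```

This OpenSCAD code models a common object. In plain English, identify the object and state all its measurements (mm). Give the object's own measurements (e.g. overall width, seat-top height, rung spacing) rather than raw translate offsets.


A four-legged stool. The seat is a 302×286×24 mm slab whose top surface is at z = 419 mm; four square legs, each 40×40 mm in cross-section, run from the floor (z = 0) to the underside of the seat, each flush with a corner of the seat. Four stretchers, 40 mm wide and 19 mm tall, connect adjacent legs with their undersides at z = 106 mm, each running between the inner faces of the legs it joins and aligned with the legs' outer faces on the other axis.


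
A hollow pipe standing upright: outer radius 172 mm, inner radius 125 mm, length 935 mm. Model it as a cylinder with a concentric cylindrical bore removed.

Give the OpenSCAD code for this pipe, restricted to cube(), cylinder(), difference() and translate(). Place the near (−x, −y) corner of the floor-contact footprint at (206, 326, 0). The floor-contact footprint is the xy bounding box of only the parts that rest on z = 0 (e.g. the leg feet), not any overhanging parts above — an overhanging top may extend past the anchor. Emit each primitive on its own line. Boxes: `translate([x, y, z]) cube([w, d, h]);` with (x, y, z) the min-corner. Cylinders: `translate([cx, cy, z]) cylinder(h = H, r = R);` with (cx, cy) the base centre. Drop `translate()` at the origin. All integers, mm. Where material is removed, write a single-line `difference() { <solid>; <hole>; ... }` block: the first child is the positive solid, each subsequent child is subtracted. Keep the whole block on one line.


difference() { translate([378, 498, 0]) cylinder(h = 935, r = 172); translate([378, 498, 0]) cylinder(h = 935, r = 125); }


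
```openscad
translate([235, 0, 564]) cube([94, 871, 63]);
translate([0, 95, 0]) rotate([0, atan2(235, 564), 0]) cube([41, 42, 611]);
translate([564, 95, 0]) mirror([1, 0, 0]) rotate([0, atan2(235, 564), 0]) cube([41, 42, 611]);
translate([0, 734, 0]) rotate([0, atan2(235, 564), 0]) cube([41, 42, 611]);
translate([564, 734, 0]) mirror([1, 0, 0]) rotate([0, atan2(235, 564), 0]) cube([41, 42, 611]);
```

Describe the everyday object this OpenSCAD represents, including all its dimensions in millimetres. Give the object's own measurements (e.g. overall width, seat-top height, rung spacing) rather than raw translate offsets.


A sawhorse. A 94×871×63 mm beam (x, y, z) sits on two A-frame leg pairs. Each pair is two raked legs of 41×42 mm section (42 mm along y) splaying symmetrically in x. Each leg rises 564 mm vertically over 235 mm of horizontal reach and is 611 mm long along its own axis. Every leg's outer bottom edge rests on the floor and its outer top edge meets a bottom edge of the beam — the left legs (tilting toward +x) meet the beam's −x bottom edge, the right legs (their mirror images, tilting toward −x) meet its +x bottom edge — so the leg tops tuck under the beam, the beam's underside is 564 mm above the floor, and the feet are 564 mm apart outside-to-outside with the beam centred between them. The two leg pairs are set in 95 mm from either end of the beam.


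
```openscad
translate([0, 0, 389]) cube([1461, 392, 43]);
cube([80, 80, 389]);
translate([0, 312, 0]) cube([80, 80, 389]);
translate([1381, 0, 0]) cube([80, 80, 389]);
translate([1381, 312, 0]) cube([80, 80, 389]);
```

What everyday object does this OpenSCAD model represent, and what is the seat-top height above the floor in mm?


A bench. The seat-top height is 432 mm.

A long slab on four corner posts — a bench. The slab sits at z = 389 with thickness 43, so the top is 389 + 43 = 432 mm.


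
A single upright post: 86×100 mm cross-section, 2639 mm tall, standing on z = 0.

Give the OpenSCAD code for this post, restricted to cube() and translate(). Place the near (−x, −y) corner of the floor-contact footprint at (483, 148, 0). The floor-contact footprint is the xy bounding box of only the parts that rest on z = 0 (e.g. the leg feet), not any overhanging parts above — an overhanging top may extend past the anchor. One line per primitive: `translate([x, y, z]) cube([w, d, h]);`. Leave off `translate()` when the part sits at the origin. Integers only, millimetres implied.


translate([483, 148, 0]) cube([86, 100, 2639]);


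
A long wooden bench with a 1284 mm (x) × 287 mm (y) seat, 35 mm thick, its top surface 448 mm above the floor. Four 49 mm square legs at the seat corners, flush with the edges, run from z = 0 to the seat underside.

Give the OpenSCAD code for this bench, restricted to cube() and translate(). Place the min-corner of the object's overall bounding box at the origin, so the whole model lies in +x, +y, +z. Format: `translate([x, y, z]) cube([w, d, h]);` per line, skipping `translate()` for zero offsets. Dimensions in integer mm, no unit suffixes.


// leg_h = 448 − 35 = 413
translate([0, 0, 413]) cube([1284, 287, 35]);
cube([49, 49, 413]);
translate([0, 238, 0]) cube([49, 49, 413]);
translate([1235, 0, 0]) cube([49, 49, 413]);
translate([1235, 238, 0]) cube([49, 49, 413]);


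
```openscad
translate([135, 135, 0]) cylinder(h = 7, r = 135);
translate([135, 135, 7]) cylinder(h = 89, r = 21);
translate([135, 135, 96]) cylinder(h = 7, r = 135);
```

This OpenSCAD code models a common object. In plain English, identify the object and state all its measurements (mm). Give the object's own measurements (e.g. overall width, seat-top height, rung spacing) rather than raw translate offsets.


A spool: two coaxial disc flanges of radius 135 mm and thickness 7 mm, joined by a core cylinder of radius 21 mm and height 89 mm. The lower flange rests on z = 0 and the three cylinders share a vertical axis.


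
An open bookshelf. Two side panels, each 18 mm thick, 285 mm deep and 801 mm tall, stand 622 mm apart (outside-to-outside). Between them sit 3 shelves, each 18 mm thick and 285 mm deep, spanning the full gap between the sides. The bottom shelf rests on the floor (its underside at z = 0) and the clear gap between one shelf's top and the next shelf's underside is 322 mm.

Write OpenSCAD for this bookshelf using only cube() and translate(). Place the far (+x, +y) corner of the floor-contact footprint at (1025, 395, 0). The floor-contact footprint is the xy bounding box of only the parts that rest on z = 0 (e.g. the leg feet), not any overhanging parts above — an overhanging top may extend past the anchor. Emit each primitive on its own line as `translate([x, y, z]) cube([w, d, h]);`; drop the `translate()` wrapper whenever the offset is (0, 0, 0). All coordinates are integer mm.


translate([403, 110, 0]) cube([18, 285, 801]);
translate([1007, 110, 0]) cube([18, 285, 801]);
translate([421, 110, 0]) cube([586, 285, 18]);
translate([421, 110, 340]) cube([586, 285, 18]);
translate([421, 110, 680]) cube([586, 285, 18]);


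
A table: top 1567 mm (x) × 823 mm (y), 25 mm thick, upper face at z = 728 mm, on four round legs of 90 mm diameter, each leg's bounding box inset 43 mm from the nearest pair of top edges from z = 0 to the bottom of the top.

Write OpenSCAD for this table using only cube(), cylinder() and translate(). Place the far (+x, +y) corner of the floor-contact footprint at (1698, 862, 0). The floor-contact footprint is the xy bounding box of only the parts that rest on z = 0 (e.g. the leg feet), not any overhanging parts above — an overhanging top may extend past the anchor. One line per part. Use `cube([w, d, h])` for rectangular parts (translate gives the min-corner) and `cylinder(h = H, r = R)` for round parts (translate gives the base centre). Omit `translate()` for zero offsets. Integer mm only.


translate([174, 82, 703]) cube([1567, 823, 25]);
translate([262, 170, 0]) cylinder(h = 703, r = 45);
translate([1653, 170, 0]) cylinder(h = 703, r = 45);
translate([262, 817, 0]) cylinder(h = 703, r = 45);
translate([1653, 817, 0]) cylinder(h = 703, r = 45);


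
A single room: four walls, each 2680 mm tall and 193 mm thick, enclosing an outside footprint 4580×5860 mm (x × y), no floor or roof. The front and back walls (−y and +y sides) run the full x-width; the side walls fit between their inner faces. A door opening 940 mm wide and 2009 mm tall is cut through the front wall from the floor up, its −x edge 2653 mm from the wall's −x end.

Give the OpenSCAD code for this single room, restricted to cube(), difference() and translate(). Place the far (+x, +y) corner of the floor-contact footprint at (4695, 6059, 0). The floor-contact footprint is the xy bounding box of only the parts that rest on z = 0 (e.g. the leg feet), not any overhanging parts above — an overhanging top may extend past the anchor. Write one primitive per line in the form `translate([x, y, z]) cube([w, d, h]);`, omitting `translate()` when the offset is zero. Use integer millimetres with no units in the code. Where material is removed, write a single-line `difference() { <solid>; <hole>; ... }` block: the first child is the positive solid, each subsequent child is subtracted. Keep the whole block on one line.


difference() { translate([115, 199, 0]) cube([4580, 193, 2680]); translate([2768, 199, 0]) cube([940, 193, 2009]); }
translate([115, 5866, 0]) cube([4580, 193, 2680]);
translate([115, 392, 0]) cube([193, 5474, 2680]);
translate([4502, 392, 0]) cube([193, 5474, 2680]);
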